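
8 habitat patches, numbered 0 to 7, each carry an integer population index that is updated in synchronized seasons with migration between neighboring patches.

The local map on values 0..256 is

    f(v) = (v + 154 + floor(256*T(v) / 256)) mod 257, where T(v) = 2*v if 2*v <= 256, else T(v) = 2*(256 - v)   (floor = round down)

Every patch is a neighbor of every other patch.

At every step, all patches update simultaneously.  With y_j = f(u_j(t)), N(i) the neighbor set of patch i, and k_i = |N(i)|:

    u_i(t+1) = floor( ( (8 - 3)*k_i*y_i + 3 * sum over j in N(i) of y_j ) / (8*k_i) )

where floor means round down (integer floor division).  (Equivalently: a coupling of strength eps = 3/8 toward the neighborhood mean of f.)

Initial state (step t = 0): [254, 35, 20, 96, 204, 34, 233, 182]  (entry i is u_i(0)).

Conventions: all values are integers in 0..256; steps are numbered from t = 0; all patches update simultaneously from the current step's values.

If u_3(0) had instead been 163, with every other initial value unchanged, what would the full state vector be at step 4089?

Answer: [209, 209, 209, 209, 209, 209, 209, 209]
Key observation: The state at step 11, [209, 209, 209, 209, 209, 209, 209, 209], reappears at step 13: the system is in a cycle of period 2 from step 11 on.  Therefore the state at step 4089 equals the state at step 11 + ((4089 - 11) mod 2) = 11, which is [209, 209, 209, 209, 209, 209, 209, 209].

Derivation:
t=0: [254, 35, 20, 163, 204, 34, 233, 182]
t=1: [167, 80, 201, 219, 196, 225, 179, 209]
t=2: [224, 164, 204, 194, 207, 191, 217, 200]
t=3: [195, 229, 206, 212, 204, 214, 199, 208]
t=4: [208, 188, 201, 198, 203, 197, 205, 200]
t=5: [204, 215, 208, 210, 207, 210, 206, 209]
t=6: [203, 196, 200, 199, 201, 199, 201, 200]
t=7: [207, 211, 209, 209, 208, 209, 208, 209]
t=8: [201, 198, 200, 200, 200, 200, 200, 200]
t=9: [208, 210, 209, 209, 209, 209, 209, 209]
t=10: [200, 199, 200, 200, 200, 200, 200, 200]
t=11: [209, 209, 209, 209, 209, 209, 209, 209]
t=12: [200, 200, 200, 200, 200, 200, 200, 200]
t=13: [209, 209, 209, 209, 209, 209, 209, 209]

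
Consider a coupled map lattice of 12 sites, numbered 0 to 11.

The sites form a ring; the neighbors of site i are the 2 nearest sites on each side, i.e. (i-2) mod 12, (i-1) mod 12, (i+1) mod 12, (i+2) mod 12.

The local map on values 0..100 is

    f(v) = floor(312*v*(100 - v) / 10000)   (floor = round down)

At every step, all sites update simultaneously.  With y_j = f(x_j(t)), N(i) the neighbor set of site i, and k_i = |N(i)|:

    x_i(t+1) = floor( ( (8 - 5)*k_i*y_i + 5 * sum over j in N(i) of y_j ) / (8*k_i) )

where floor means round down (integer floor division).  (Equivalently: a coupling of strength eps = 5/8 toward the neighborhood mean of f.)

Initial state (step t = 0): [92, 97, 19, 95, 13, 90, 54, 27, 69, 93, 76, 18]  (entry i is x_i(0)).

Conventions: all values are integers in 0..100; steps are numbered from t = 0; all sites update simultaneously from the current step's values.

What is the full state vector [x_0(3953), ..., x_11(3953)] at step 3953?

Simulating step by step:
t=0: [92, 97, 19, 95, 13, 90, 54, 27, 69, 93, 76, 18]
t=1: [33, 23, 30, 24, 39, 39, 58, 52, 58, 43, 45, 33]
t=2: [66, 60, 63, 62, 70, 71, 75, 76, 76, 75, 73, 68]
t=3: [69, 71, 71, 70, 66, 63, 59, 57, 57, 59, 62, 66]
t=4: [67, 65, 65, 66, 69, 71, 74, 75, 75, 74, 72, 69]
t=5: [67, 69, 69, 68, 66, 63, 60, 59, 59, 60, 62, 65]
t=6: [68, 67, 67, 67, 69, 71, 73, 74, 74, 73, 72, 70]
t=7: [66, 67, 67, 67, 65, 63, 61, 60, 60, 61, 62, 64]
t=8: [70, 68, 68, 68, 70, 71, 73, 73, 73, 73, 72, 71]
t=9: [65, 66, 66, 66, 64, 63, 62, 61, 61, 61, 62, 63]
t=10: [70, 70, 70, 70, 71, 72, 72, 73, 73, 73, 72, 71]
t=11: [64, 64, 64, 64, 63, 62, 62, 61, 61, 61, 62, 63]
t=12: [71, 71, 71, 71, 72, 72, 73, 73, 73, 73, 72, 72]
t=13: [63, 63, 63, 63, 62, 62, 61, 61, 61, 61, 62, 62]
t=14: [72, 72, 72, 72, 72, 73, 73, 73, 73, 73, 73, 72]
t=15: [61, 62, 62, 61, 61, 61, 61, 61, 61, 61, 61, 61]
t=16: [73, 73, 73, 73, 73, 74, 74, 74, 74, 74, 74, 73]
t=17: [60, 61, 61, 60, 60, 60, 60, 60, 60, 60, 60, 60]
t=18: [74, 74, 74, 74, 74, 74, 74, 74, 74, 74, 74, 74]
t=19: [60, 60, 60, 60, 60, 60, 60, 60, 60, 60, 60, 60]
t=20: [74, 74, 74, 74, 74, 74, 74, 74, 74, 74, 74, 74]

Answer: [60, 60, 60, 60, 60, 60, 60, 60, 60, 60, 60, 60]
Key observation: The state at step 18, [74, 74, 74, 74, 74, 74, 74, 74, 74, 74, 74, 74], reappears at step 20: the system is in a cycle of period 2 from step 18 on.  Therefore the state at step 3953 equals the state at step 18 + ((3953 - 18) mod 2) = 19, which is [60, 60, 60, 60, 60, 60, 60, 60, 60, 60, 60, 60].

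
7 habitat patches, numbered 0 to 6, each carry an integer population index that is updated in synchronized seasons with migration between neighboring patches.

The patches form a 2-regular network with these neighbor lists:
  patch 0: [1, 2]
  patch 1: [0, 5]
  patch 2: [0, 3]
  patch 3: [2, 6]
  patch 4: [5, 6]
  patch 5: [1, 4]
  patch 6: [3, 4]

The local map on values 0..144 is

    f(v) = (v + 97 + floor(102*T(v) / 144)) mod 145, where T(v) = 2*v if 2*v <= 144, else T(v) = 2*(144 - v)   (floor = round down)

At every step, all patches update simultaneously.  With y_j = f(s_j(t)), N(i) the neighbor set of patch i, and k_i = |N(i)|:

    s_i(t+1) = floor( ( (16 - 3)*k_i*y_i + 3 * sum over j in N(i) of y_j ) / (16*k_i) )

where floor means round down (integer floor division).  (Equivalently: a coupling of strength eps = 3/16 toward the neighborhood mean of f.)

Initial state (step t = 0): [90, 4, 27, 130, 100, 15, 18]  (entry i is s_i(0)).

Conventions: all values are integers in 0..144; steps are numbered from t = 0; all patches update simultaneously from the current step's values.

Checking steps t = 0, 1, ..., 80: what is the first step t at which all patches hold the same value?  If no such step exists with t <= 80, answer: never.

Simulating step by step:
t=0: [90, 4, 27, 130, 100, 15, 18]  (not all equal)
t=1: [107, 109, 34, 96, 118, 128, 133]  (not all equal)
t=2: [103, 109, 48, 106, 105, 103, 102]  (not all equal)
t=3: [108, 110, 76, 107, 112, 112, 112]  (not all equal)
t=4: [112, 110, 121, 112, 109, 109, 109]  (not all equal)
t=5: [108, 109, 105, 108, 110, 110, 109]  (not all equal)
t=6: [111, 110, 111, 111, 110, 110, 110]  (not all equal)
t=7: [109, 109, 109, 109, 110, 110, 109]  (not all equal)
t=8: [110, 110, 110, 110, 110, 110, 110]  (all equal)

Answer: 8
Key observation: Synchronization is absorbing here: once all patches are equal they stay equal, and step 8 is the first all-equal step.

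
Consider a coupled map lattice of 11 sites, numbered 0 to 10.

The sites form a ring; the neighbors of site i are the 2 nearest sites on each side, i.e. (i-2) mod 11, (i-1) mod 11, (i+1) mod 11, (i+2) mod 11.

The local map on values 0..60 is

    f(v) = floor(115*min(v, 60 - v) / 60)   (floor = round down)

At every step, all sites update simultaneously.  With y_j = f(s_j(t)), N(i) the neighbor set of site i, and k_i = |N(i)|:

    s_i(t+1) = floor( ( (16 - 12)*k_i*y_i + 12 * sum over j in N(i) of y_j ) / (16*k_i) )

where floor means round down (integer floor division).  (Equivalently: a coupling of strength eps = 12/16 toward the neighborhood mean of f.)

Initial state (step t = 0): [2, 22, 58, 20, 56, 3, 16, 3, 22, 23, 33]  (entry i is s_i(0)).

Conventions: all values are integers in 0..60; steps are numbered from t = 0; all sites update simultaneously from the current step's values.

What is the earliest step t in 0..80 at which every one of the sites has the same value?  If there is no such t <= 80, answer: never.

Answer: 23
Key observation: Synchronization is absorbing here: once all sites are equal they stay equal, and step 23 is the first all-equal step.

Derivation:
t=0: [2, 22, 58, 20, 56, 3, 16, 3, 22, 23, 33]  (not all equal)
t=1: [27, 28, 17, 20, 16, 16, 18, 23, 34, 29, 37]  (not all equal)
t=2: [47, 44, 40, 36, 32, 34, 37, 42, 45, 49, 50]  (not all equal)
t=3: [26, 31, 38, 43, 46, 45, 41, 35, 29, 24, 24]  (not all equal)
t=4: [47, 45, 40, 36, 32, 33, 38, 42, 46, 48, 49]  (not all equal)
t=5: [26, 31, 37, 43, 46, 45, 41, 35, 29, 25, 24]  (not all equal)
t=6: [48, 45, 41, 36, 32, 33, 38, 42, 46, 48, 50]  (not all equal)
t=7: [25, 30, 37, 43, 46, 45, 41, 35, 28, 24, 23]  (not all equal)
t=8: [47, 45, 41, 37, 32, 33, 37, 42, 45, 47, 49]  (not all equal)
t=9: [26, 30, 36, 42, 46, 45, 42, 36, 30, 26, 24]  (not all equal)
t=10: [49, 47, 42, 37, 33, 33, 37, 43, 47, 49, 51]  (not all equal)
t=11: [23, 27, 34, 41, 45, 44, 40, 34, 27, 22, 21]  (not all equal)
t=12: [45, 44, 42, 38, 35, 35, 39, 42, 44, 45, 45]  (not all equal)
t=13: [29, 32, 36, 40, 42, 42, 39, 35, 31, 29, 28]  (not all equal)
t=14: [52, 49, 45, 40, 38, 38, 41, 46, 50, 53, 54]  (not all equal)
t=15: [17, 22, 28, 34, 37, 37, 33, 27, 20, 16, 15]  (not all equal)
t=16: [36, 40, 44, 46, 47, 47, 45, 43, 39, 35, 33]  (not all equal)
t=17: [42, 38, 32, 28, 26, 26, 29, 34, 39, 43, 44]  (not all equal)
t=18: [37, 42, 46, 49, 51, 50, 48, 45, 41, 36, 35]  (not all equal)
t=19: [39, 34, 28, 23, 20, 21, 24, 30, 36, 40, 41]  (not all equal)
t=20: [43, 44, 45, 44, 43, 44, 45, 46, 44, 43, 41]  (not all equal)
t=21: [31, 31, 30, 30, 29, 29, 29, 29, 30, 31, 32]  (not all equal)
t=22: [55, 55, 55, 55, 55, 55, 55, 55, 55, 55, 54]  (not all equal)
t=23: [9, 9, 9, 9, 9, 9, 9, 9, 9, 9, 9]  (all equal)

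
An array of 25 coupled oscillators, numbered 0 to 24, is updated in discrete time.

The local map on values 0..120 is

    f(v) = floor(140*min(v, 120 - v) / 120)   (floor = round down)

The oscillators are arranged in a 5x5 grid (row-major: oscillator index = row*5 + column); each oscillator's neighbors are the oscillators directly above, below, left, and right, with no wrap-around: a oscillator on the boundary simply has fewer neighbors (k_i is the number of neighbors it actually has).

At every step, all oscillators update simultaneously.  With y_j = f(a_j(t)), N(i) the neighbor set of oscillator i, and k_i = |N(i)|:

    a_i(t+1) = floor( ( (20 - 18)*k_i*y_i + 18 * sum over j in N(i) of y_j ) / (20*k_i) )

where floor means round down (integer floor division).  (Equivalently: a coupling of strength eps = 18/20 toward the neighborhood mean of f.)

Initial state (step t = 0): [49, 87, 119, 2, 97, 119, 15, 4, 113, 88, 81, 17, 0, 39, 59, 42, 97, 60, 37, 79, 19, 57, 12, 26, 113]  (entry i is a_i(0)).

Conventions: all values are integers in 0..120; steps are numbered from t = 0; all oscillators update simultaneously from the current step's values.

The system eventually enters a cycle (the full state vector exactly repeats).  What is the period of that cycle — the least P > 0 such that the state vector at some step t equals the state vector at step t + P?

Answer: 2
Key observation: The state at step 13, [66, 67, 66, 66, 66, 66, 66, 66, 65, 66, 65, 66, 65, 65, 65, 65, 65, 65, 65, 65, 65, 65, 65, 65, 65], reappears at step 15 — and no state repeats earlier — so the cycle the system enters has period 2.

Derivation:
t=0: [49, 87, 119, 2, 97, 119, 15, 4, 113, 88, 81, 17, 0, 39, 59, 42, 97, 60, 37, 79, 19, 57, 12, 26, 113]
t=1: [23, 26, 13, 10, 20, 35, 15, 6, 20, 34, 25, 21, 31, 31, 45, 32, 48, 25, 47, 40, 53, 25, 51, 22, 35]
t=2: [34, 20, 15, 19, 24, 25, 24, 21, 23, 33, 33, 33, 25, 40, 41, 47, 32, 49, 36, 48, 35, 55, 30, 48, 35]
t=3: [27, 27, 22, 23, 29, 34, 28, 24, 31, 34, 40, 33, 40, 37, 46, 39, 51, 37, 52, 44, 57, 40, 56, 40, 54]
t=4: [34, 29, 28, 30, 32, 36, 33, 34, 34, 40, 41, 44, 38, 48, 45, 55, 44, 56, 47, 57, 47, 61, 47, 61, 49]
t=5: [37, 36, 35, 35, 40, 41, 40, 38, 43, 43, 51, 45, 51, 48, 55, 52, 60, 52, 62, 55, 64, 54, 65, 56, 66]
t=6: [44, 42, 41, 44, 45, 49, 46, 48, 47, 53, 53, 57, 53, 59, 57, 64, 59, 64, 61, 64, 61, 66, 62, 64, 64]
t=7: [52, 50, 51, 51, 55, 55, 56, 53, 58, 57, 62, 61, 63, 62, 64, 65, 65, 65, 65, 66, 64, 67, 64, 66, 65]
t=8: [60, 61, 59, 62, 62, 64, 62, 63, 63, 65, 65, 65, 65, 65, 65, 65, 64, 64, 64, 64, 62, 64, 62, 64, 63]
t=9: [66, 68, 67, 67, 65, 66, 65, 66, 65, 65, 64, 64, 64, 64, 64, 65, 64, 65, 64, 65, 64, 66, 65, 65, 65]
t=10: [61, 62, 61, 62, 62, 63, 62, 63, 63, 64, 64, 64, 64, 64, 64, 64, 64, 64, 64, 64, 63, 64, 63, 64, 64]
t=11: [66, 67, 66, 67, 66, 66, 66, 66, 65, 65, 65, 65, 65, 65, 65, 65, 65, 65, 65, 65, 65, 65, 65, 65, 65]
t=12: [62, 62, 61, 63, 62, 63, 62, 63, 63, 63, 63, 63, 63, 64, 64, 64, 64, 64, 64, 64, 64, 64, 64, 64, 64]
t=13: [66, 67, 66, 66, 66, 66, 66, 66, 65, 66, 65, 66, 65, 65, 65, 65, 65, 65, 65, 65, 65, 65, 65, 65, 65]
t=14: [62, 62, 62, 63, 63, 63, 62, 63, 63, 63, 63, 63, 63, 64, 63, 64, 63, 64, 64, 64, 64, 64, 64, 64, 64]
t=15: [66, 67, 66, 66, 66, 66, 66, 66, 65, 66, 65, 66, 65, 65, 65, 65, 65, 65, 65, 65, 65, 65, 65, 65, 65]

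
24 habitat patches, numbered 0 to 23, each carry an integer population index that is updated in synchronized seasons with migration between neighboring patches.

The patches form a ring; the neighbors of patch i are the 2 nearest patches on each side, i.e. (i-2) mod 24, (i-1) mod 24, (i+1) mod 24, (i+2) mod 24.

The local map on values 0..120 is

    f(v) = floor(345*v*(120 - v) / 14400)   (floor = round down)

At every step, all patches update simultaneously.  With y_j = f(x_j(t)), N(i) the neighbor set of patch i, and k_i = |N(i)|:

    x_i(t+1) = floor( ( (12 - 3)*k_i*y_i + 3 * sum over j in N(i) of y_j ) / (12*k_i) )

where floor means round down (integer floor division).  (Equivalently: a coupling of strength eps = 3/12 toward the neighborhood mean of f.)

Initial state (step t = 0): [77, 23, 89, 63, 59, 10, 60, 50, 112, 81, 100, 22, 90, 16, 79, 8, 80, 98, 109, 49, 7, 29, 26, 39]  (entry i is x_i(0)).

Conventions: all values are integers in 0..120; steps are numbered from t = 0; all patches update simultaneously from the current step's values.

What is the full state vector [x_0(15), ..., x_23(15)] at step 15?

Answer: [77, 77, 77, 77, 77, 77, 78, 78, 77, 77, 77, 77, 77, 77, 77, 77, 78, 78, 78, 78, 77, 77, 77, 77]

Derivation:
t=0: [77, 23, 89, 63, 59, 10, 60, 50, 112, 81, 100, 22, 90, 16, 79, 8, 80, 98, 109, 49, 7, 29, 26, 39]
t=1: [75, 58, 68, 78, 81, 40, 78, 75, 33, 68, 48, 52, 61, 42, 70, 30, 68, 51, 35, 72, 28, 61, 58, 72]
t=2: [81, 84, 82, 78, 76, 76, 77, 79, 71, 82, 81, 83, 84, 78, 81, 68, 81, 81, 72, 80, 66, 83, 83, 82]
t=3: [74, 72, 74, 77, 79, 79, 79, 77, 81, 74, 75, 73, 72, 77, 75, 81, 76, 76, 80, 76, 82, 74, 73, 73]
t=4: [81, 81, 80, 79, 77, 77, 77, 78, 76, 80, 80, 81, 81, 79, 79, 76, 79, 79, 76, 79, 75, 80, 81, 81]
t=5: [75, 75, 76, 77, 78, 78, 79, 78, 79, 76, 76, 75, 75, 76, 77, 79, 77, 77, 79, 77, 79, 76, 75, 75]
t=6: [80, 79, 79, 79, 78, 78, 77, 78, 77, 79, 79, 80, 79, 79, 79, 77, 78, 78, 77, 78, 77, 79, 79, 80]
t=7: [76, 76, 77, 77, 77, 78, 78, 78, 78, 77, 77, 76, 76, 77, 77, 78, 78, 78, 78, 78, 78, 77, 77, 76]
t=8: [79, 79, 79, 79, 78, 78, 78, 78, 78, 78, 79, 79, 79, 79, 78, 78, 78, 78, 78, 78, 78, 78, 79, 79]
t=9: [77, 77, 77, 77, 77, 77, 78, 78, 77, 77, 77, 77, 77, 77, 77, 77, 78, 78, 78, 78, 77, 77, 77, 77]
t=10: [79, 79, 79, 79, 78, 78, 78, 78, 78, 78, 79, 79, 79, 79, 78, 78, 78, 78, 78, 78, 78, 78, 79, 79]
t=11: [77, 77, 77, 77, 77, 77, 78, 78, 77, 77, 77, 77, 77, 77, 77, 77, 78, 78, 78, 78, 77, 77, 77, 77]
t=12: [79, 79, 79, 79, 78, 78, 78, 78, 78, 78, 79, 79, 79, 79, 78, 78, 78, 78, 78, 78, 78, 78, 79, 79]
t=13: [77, 77, 77, 77, 77, 77, 78, 78, 77, 77, 77, 77, 77, 77, 77, 77, 78, 78, 78, 78, 77, 77, 77, 77]
t=14: [79, 79, 79, 79, 78, 78, 78, 78, 78, 78, 79, 79, 79, 79, 78, 78, 78, 78, 78, 78, 78, 78, 79, 79]
t=15: [77, 77, 77, 77, 77, 77, 78, 78, 77, 77, 77, 77, 77, 77, 77, 77, 78, 78, 78, 78, 77, 77, 77, 77]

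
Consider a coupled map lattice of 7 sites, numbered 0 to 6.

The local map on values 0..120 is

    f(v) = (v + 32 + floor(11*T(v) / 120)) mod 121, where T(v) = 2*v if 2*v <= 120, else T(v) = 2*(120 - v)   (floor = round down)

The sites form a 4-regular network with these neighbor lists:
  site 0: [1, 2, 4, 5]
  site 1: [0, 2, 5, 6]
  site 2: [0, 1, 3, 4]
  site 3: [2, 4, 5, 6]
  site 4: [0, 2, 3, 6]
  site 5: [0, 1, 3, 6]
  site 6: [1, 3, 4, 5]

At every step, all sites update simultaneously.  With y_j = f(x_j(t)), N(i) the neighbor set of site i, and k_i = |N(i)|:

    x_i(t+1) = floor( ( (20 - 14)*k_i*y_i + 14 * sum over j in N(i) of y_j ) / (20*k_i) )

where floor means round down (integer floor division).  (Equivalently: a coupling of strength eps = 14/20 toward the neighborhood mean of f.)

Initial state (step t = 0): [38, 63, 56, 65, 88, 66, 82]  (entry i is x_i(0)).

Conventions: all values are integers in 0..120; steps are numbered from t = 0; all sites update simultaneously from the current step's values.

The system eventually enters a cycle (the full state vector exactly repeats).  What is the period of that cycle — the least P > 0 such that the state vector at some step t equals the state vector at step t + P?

Simulating step by step:
t=0: [38, 63, 56, 65, 88, 66, 82]
t=1: [77, 101, 80, 89, 71, 103, 92]
t=2: [80, 50, 78, 46, 76, 30, 28]
t=3: [104, 91, 107, 89, 102, 83, 82]
t=4: [12, 29, 13, 28, 33, 26, 40]
t=5: [56, 60, 57, 64, 62, 63, 69]
t=6: [101, 103, 101, 104, 103, 104, 106]
t=7: [16, 16, 16, 17, 16, 17, 17]
t=8: [50, 50, 50, 51, 50, 51, 51]
t=9: [91, 91, 91, 91, 91, 91, 91]
t=10: [7, 7, 7, 7, 7, 7, 7]
t=11: [40, 40, 40, 40, 40, 40, 40]
t=12: [79, 79, 79, 79, 79, 79, 79]
t=13: [118, 118, 118, 118, 118, 118, 118]
t=14: [29, 29, 29, 29, 29, 29, 29]
t=15: [66, 66, 66, 66, 66, 66, 66]
t=16: [107, 107, 107, 107, 107, 107, 107]
t=17: [20, 20, 20, 20, 20, 20, 20]
t=18: [55, 55, 55, 55, 55, 55, 55]
t=19: [97, 97, 97, 97, 97, 97, 97]
t=20: [12, 12, 12, 12, 12, 12, 12]
t=21: [46, 46, 46, 46, 46, 46, 46]
t=22: [86, 86, 86, 86, 86, 86, 86]
t=23: [3, 3, 3, 3, 3, 3, 3]
t=24: [35, 35, 35, 35, 35, 35, 35]
t=25: [73, 73, 73, 73, 73, 73, 73]
t=26: [113, 113, 113, 113, 113, 113, 113]
t=27: [25, 25, 25, 25, 25, 25, 25]
t=28: [61, 61, 61, 61, 61, 61, 61]
t=29: [103, 103, 103, 103, 103, 103, 103]
t=30: [17, 17, 17, 17, 17, 17, 17]
t=31: [52, 52, 52, 52, 52, 52, 52]
t=32: [93, 93, 93, 93, 93, 93, 93]
t=33: [8, 8, 8, 8, 8, 8, 8]
t=34: [41, 41, 41, 41, 41, 41, 41]
t=35: [80, 80, 80, 80, 80, 80, 80]
t=36: [119, 119, 119, 119, 119, 119, 119]
t=37: [30, 30, 30, 30, 30, 30, 30]
t=38: [67, 67, 67, 67, 67, 67, 67]
t=39: [108, 108, 108, 108, 108, 108, 108]
t=40: [21, 21, 21, 21, 21, 21, 21]
t=41: [56, 56, 56, 56, 56, 56, 56]
t=42: [98, 98, 98, 98, 98, 98, 98]
t=43: [13, 13, 13, 13, 13, 13, 13]
t=44: [47, 47, 47, 47, 47, 47, 47]
t=45: [87, 87, 87, 87, 87, 87, 87]
t=46: [4, 4, 4, 4, 4, 4, 4]
t=47: [36, 36, 36, 36, 36, 36, 36]
t=48: [74, 74, 74, 74, 74, 74, 74]
t=49: [114, 114, 114, 114, 114, 114, 114]
t=50: [26, 26, 26, 26, 26, 26, 26]
t=51: [62, 62, 62, 62, 62, 62, 62]
t=52: [104, 104, 104, 104, 104, 104, 104]
t=53: [17, 17, 17, 17, 17, 17, 17]

Answer: 23
Key observation: The state at step 30, [17, 17, 17, 17, 17, 17, 17], reappears at step 53 — and no state repeats earlier — so the cycle the system enters has period 23.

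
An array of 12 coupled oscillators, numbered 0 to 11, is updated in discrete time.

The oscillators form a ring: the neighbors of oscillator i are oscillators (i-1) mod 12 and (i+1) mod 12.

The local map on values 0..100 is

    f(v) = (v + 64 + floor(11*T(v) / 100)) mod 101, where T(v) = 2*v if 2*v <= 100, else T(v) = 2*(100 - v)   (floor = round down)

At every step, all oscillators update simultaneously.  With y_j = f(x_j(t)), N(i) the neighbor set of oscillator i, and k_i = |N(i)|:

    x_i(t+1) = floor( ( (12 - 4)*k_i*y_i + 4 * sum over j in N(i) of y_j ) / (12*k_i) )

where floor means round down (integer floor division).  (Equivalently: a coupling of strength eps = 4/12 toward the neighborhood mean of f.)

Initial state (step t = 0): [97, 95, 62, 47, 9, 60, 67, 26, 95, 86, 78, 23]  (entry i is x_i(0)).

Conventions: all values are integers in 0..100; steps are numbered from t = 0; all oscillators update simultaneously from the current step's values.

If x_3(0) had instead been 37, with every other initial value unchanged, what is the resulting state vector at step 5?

Simulating step by step:
t=0: [97, 95, 62, 37, 9, 60, 67, 26, 95, 86, 78, 23]
t=1: [65, 54, 33, 23, 55, 39, 45, 79, 63, 52, 54, 78]
t=2: [35, 24, 21, 66, 35, 14, 20, 39, 34, 26, 29, 40]
t=3: [20, 77, 80, 39, 22, 69, 73, 22, 20, 80, 83, 24]
t=4: [81, 52, 40, 29, 68, 47, 48, 81, 81, 54, 56, 84]
t=5: [44, 26, 28, 74, 45, 23, 25, 43, 44, 30, 31, 46]

Answer: [44, 26, 28, 74, 45, 23, 25, 43, 44, 30, 31, 46]
Key observation: This trace re-runs the system from the modified initial state.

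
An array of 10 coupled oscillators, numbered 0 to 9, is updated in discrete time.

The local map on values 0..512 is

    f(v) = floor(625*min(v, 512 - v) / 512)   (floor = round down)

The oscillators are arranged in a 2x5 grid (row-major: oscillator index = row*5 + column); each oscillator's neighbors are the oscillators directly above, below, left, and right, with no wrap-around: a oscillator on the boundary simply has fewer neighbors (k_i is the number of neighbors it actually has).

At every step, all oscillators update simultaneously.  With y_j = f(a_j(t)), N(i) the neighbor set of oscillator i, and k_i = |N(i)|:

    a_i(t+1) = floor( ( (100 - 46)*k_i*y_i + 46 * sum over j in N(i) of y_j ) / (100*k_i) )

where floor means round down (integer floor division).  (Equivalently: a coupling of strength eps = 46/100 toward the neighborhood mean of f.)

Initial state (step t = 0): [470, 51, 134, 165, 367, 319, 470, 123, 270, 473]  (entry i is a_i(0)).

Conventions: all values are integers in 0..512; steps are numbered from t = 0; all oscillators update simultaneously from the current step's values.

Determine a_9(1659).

Answer: a_9(1659) = 251
Key observation: The state at step 14, [306, 306, 306, 306, 306, 306, 306, 306, 306, 306], reappears at step 16: the system is in a cycle of period 2 from step 14 on.  Therefore the state at step 1659 equals the state at step 14 + ((1659 - 14) mod 2) = 15, which is [251, 251, 251, 251, 251, 251, 251, 251, 251, 251].

Derivation:
t=0: [470, 51, 134, 165, 367, 319, 470, 123, 270, 473]
t=1: [95, 74, 151, 205, 152, 150, 96, 159, 220, 133]
t=2: [124, 112, 181, 232, 194, 152, 134, 192, 237, 191]
t=3: [155, 155, 218, 267, 246, 172, 173, 229, 271, 246]
t=4: [193, 204, 261, 293, 299, 204, 217, 268, 293, 298]
t=5: [241, 257, 289, 271, 261, 249, 264, 288, 270, 262]
t=6: [299, 301, 281, 292, 303, 300, 299, 280, 293, 302]
t=7: [258, 261, 275, 267, 258, 258, 262, 276, 267, 258]
t=8: [309, 303, 292, 299, 307, 308, 303, 292, 299, 307]
t=9: [249, 255, 264, 259, 252, 249, 256, 264, 259, 252]
t=10: [304, 308, 304, 306, 307, 305, 308, 304, 306, 307]
t=11: [251, 250, 252, 251, 250, 251, 250, 252, 251, 250]
t=12: [305, 305, 306, 306, 305, 305, 305, 306, 306, 305]
t=13: [252, 251, 251, 251, 251, 252, 251, 251, 251, 251]
t=14: [306, 306, 306, 306, 306, 306, 306, 306, 306, 306]
t=15: [251, 251, 251, 251, 251, 251, 251, 251, 251, 251]
t=16: [306, 306, 306, 306, 306, 306, 306, 306, 306, 306]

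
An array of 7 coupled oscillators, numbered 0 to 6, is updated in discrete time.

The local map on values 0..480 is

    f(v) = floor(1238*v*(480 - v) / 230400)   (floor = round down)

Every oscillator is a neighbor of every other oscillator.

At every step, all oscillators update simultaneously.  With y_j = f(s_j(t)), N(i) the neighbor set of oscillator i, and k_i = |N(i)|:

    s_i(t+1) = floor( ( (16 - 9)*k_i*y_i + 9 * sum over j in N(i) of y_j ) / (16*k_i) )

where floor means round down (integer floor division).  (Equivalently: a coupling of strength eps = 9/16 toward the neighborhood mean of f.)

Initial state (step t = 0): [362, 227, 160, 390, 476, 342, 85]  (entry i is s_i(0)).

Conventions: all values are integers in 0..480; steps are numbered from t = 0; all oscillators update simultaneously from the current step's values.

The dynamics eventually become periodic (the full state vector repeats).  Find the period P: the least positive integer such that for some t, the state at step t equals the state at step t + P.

Answer: 2
Key observation: The state at step 5, [293, 293, 293, 293, 293, 293, 293], reappears at step 7 — and no state repeats earlier — so the cycle the system enters has period 2.

Derivation:
t=0: [362, 227, 160, 390, 476, 342, 85]
t=1: [214, 241, 229, 199, 138, 222, 197]
t=2: [299, 301, 300, 298, 282, 300, 297]
t=3: [291, 290, 291, 291, 294, 291, 291]
t=4: [294, 295, 294, 294, 294, 294, 294]
t=5: [293, 293, 293, 293, 293, 293, 293]
t=6: [294, 294, 294, 294, 294, 294, 294]
t=7: [293, 293, 293, 293, 293, 293, 293]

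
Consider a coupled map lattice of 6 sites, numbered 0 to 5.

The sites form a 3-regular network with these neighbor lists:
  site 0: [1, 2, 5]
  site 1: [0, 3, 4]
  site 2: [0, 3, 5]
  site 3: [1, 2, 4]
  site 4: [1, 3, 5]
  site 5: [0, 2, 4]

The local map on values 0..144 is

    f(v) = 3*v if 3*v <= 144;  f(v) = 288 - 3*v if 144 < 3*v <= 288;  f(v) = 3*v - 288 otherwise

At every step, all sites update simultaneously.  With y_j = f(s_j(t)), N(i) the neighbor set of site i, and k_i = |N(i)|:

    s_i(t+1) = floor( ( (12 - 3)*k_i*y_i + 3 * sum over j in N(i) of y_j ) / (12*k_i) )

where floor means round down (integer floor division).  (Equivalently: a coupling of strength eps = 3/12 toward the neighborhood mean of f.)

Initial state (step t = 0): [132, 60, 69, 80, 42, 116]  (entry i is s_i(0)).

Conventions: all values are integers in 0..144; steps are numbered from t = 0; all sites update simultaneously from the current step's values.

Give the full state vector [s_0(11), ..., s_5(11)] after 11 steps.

Simulating step by step:
t=0: [132, 60, 69, 80, 42, 116]
t=1: [101, 104, 78, 62, 112, 71]
t=2: [24, 31, 56, 87, 52, 66]
t=3: [79, 89, 105, 49, 116, 94]
t=4: [42, 36, 36, 114, 59, 16]
t=5: [116, 105, 100, 67, 100, 64]
t=6: [56, 33, 29, 69, 26, 79]
t=7: [109, 97, 86, 82, 77, 62]
t=8: [40, 13, 37, 39, 55, 87]
t=9: [104, 59, 105, 110, 107, 49]
t=10: [41, 91, 37, 45, 49, 112]
t=11: [106, 44, 108, 123, 122, 67]

Answer: [106, 44, 108, 123, 122, 67]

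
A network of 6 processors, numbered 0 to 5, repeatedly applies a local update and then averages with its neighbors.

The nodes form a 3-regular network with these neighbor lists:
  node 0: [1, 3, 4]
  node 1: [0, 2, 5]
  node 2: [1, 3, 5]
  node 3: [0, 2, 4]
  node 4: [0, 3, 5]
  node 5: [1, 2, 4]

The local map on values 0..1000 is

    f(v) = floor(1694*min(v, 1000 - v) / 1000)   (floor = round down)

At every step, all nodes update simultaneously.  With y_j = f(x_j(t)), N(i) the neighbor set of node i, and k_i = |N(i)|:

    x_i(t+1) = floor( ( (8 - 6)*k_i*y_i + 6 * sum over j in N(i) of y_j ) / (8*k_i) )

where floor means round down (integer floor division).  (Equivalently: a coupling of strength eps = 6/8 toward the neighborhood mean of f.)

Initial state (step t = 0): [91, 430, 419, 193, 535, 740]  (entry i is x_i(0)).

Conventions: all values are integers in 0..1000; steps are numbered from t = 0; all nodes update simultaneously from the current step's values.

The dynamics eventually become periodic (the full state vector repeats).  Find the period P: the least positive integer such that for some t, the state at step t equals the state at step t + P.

Answer: 22
Key observation: The state at step 43, [605, 603, 603, 605, 605, 603], reappears at step 65 — and no state repeats earlier — so the cycle the system enters has period 22.

Derivation:
t=0: [91, 430, 419, 193, 535, 740]
t=1: [498, 507, 550, 494, 426, 666]
t=2: [808, 751, 749, 790, 741, 720]
t=3: [384, 411, 418, 385, 398, 439]
t=4: [668, 699, 699, 671, 679, 705]
t=5: [542, 519, 518, 542, 540, 515]
t=6: [785, 806, 806, 786, 787, 807]
t=7: [353, 336, 336, 353, 353, 335]
t=8: [590, 575, 575, 590, 589, 575]
t=9: [700, 712, 712, 700, 700, 713]
t=10: [502, 492, 492, 502, 502, 492]
t=11: [840, 835, 835, 840, 840, 835]
t=12: [273, 277, 277, 273, 273, 277]
t=13: [463, 467, 467, 463, 463, 467]
t=14: [785, 789, 789, 785, 785, 789]
t=15: [362, 358, 358, 362, 362, 358]
t=16: [611, 607, 607, 611, 611, 607]
t=17: [659, 663, 663, 659, 659, 663]
t=18: [575, 571, 571, 575, 575, 571]
t=19: [720, 724, 724, 720, 720, 724]
t=20: [472, 468, 468, 472, 472, 468]
t=21: [797, 793, 793, 797, 797, 793]
t=22: [344, 348, 348, 344, 344, 348]
t=23: [583, 587, 587, 583, 583, 587]
t=24: [704, 700, 700, 704, 704, 700]
t=25: [502, 506, 506, 502, 502, 506]
t=26: [841, 837, 837, 841, 841, 837]
t=27: [270, 274, 274, 270, 270, 274]
t=28: [458, 462, 462, 458, 458, 462]
t=29: [776, 780, 780, 776, 776, 780]
t=30: [377, 373, 373, 377, 377, 373]
t=31: [636, 632, 632, 636, 636, 632]
t=32: [617, 621, 621, 617, 617, 621]
t=33: [646, 643, 643, 646, 646, 643]
t=34: [600, 602, 602, 600, 600, 602]
t=35: [676, 674, 674, 676, 676, 674]
t=36: [549, 551, 551, 549, 549, 551]
t=37: [762, 760, 760, 762, 762, 760]
t=38: [403, 405, 405, 403, 403, 405]
t=39: [683, 685, 685, 683, 683, 685]
t=40: [535, 533, 533, 535, 535, 533]
t=41: [788, 790, 790, 788, 788, 790]
t=42: [358, 356, 356, 358, 358, 356]
t=43: [605, 603, 603, 605, 605, 603]
t=44: [669, 671, 671, 669, 669, 671]
t=45: [559, 557, 557, 559, 559, 557]
t=46: [747, 749, 749, 747, 747, 749]
t=47: [427, 425, 425, 427, 427, 425]
t=48: [722, 720, 720, 722, 722, 720]
t=49: [471, 473, 473, 471, 471, 473]
t=50: [798, 800, 800, 798, 798, 800]
t=51: [341, 339, 339, 341, 341, 339]
t=52: [576, 574, 574, 576, 576, 574]
t=53: [718, 720, 720, 718, 718, 720]
t=54: [476, 474, 474, 476, 476, 474]
t=55: [805, 803, 803, 805, 805, 803]
t=56: [330, 332, 332, 330, 330, 332]
t=57: [559, 561, 561, 559, 559, 561]
t=58: [746, 744, 744, 746, 746, 744]
t=59: [430, 432, 432, 430, 430, 432]
t=60: [728, 730, 730, 728, 728, 730]
t=61: [459, 457, 457, 459, 459, 457]
t=62: [776, 774, 774, 776, 776, 774]
t=63: [379, 381, 381, 379, 379, 381]
t=64: [642, 644, 644, 642, 642, 644]
t=65: [605, 603, 603, 605, 605, 603]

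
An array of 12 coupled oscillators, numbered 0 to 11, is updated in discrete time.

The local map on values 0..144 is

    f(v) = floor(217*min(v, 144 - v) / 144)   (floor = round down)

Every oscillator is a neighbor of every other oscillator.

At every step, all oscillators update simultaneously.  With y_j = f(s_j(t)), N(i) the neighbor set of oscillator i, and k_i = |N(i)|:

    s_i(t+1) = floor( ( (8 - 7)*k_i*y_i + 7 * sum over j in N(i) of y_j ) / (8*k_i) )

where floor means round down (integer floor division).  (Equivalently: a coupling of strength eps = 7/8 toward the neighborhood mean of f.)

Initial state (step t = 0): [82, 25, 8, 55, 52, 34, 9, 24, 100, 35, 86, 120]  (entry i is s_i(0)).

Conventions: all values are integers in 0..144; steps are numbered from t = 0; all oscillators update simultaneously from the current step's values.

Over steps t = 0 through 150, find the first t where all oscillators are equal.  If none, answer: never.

Answer: 2
Key observation: Synchronization is absorbing here: once all oscillators are equal they stay equal, and step 2 is the first all-equal step.

Derivation:
t=0: [82, 25, 8, 55, 52, 34, 9, 24, 100, 35, 86, 120]  (not all equal)
t=1: [55, 52, 51, 54, 54, 53, 51, 52, 54, 53, 55, 52]  (not all equal)
t=2: [79, 79, 79, 79, 79, 79, 79, 79, 79, 79, 79, 79]  (all equal)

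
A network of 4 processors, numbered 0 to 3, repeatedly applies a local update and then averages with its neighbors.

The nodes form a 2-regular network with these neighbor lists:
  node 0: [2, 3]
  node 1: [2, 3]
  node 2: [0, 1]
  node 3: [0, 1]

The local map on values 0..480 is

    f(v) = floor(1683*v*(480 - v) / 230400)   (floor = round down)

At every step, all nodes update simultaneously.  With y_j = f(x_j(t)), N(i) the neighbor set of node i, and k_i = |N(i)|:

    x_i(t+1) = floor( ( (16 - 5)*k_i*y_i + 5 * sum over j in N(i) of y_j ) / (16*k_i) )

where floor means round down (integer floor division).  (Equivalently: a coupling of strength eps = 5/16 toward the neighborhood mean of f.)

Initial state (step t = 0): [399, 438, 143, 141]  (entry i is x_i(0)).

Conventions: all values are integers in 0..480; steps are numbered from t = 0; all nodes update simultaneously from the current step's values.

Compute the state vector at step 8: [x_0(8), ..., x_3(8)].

Answer: [420, 420, 420, 420]

Derivation:
t=0: [399, 438, 143, 141]
t=1: [271, 201, 299, 297]
t=2: [407, 404, 400, 401]
t=3: [221, 226, 229, 227]
t=4: [418, 419, 418, 418]
t=5: [189, 186, 188, 188]
t=6: [400, 399, 400, 400]
t=7: [233, 235, 233, 233]
t=8: [420, 420, 420, 420]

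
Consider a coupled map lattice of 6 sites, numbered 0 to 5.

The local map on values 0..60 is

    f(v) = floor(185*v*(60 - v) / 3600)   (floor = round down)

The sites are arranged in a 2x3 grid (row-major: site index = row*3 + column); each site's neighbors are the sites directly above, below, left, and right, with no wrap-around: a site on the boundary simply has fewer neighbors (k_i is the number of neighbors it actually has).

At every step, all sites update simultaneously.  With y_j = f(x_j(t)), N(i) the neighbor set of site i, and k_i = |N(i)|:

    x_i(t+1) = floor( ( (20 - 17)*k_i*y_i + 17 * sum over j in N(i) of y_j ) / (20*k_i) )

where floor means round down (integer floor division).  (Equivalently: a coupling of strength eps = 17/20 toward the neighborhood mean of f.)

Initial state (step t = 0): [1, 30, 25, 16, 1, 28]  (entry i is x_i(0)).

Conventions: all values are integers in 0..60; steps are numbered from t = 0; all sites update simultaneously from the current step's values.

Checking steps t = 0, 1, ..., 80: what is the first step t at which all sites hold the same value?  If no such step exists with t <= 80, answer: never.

Answer: never
Key observation: The state at step 5 reappears at step 7 — the system is in a cycle of period 2 from step 5 on.  No step 0..7 is synchronized, and the cycle repeats forever, so no step up to 80 (or ever) has all sites equal.

Derivation:
t=0: [1, 30, 25, 16, 1, 28]  (not all equal)
t=1: [35, 21, 45, 7, 36, 26]  (not all equal)
t=2: [32, 40, 42, 40, 36, 39]  (not all equal)
t=3: [41, 42, 40, 44, 41, 41]  (not all equal)
t=4: [37, 39, 39, 39, 38, 40]  (not all equal)
t=5: [42, 42, 41, 42, 41, 41]  (not all equal)
t=6: [38, 39, 39, 38, 38, 40]  (not all equal)
t=7: [42, 42, 41, 42, 41, 41]  (not all equal)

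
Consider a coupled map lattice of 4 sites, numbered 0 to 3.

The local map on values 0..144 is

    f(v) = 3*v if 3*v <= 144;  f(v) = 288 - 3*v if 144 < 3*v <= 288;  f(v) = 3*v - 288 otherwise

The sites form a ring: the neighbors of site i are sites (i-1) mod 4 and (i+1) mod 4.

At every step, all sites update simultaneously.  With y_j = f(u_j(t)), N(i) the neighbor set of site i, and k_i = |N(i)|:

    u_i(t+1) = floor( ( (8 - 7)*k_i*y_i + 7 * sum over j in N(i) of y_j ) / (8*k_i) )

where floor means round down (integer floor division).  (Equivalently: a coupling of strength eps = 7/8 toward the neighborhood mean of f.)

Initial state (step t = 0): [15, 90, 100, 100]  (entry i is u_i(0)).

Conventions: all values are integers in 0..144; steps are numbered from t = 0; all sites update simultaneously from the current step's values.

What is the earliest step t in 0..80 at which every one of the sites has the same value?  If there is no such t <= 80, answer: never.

Simulating step by step:
t=0: [15, 90, 100, 100]  (not all equal)
t=1: [18, 27, 14, 26]  (not all equal)
t=2: [76, 52, 74, 51]  (not all equal)
t=3: [124, 71, 125, 72]  (not all equal)
t=4: [74, 84, 75, 83]  (not all equal)
t=5: [41, 60, 40, 61]  (not all equal)
t=6: [108, 119, 108, 119]  (not all equal)
t=7: [64, 40, 64, 40]  (not all equal)
t=8: [117, 99, 117, 99]  (not all equal)
t=9: [15, 56, 15, 56]  (not all equal)
t=10: [110, 54, 110, 54]  (not all equal)
t=11: [115, 52, 115, 52]  (not all equal)
t=12: [122, 66, 122, 66]  (not all equal)
t=13: [88, 79, 88, 79]  (not all equal)
t=14: [47, 27, 47, 27]  (not all equal)
t=15: [88, 133, 88, 133]  (not all equal)
t=16: [100, 34, 100, 34]  (not all equal)
t=17: [90, 23, 90, 23]  (not all equal)
t=18: [62, 24, 62, 24]  (not all equal)
t=19: [75, 98, 75, 98]  (not all equal)
t=20: [13, 55, 13, 55]  (not all equal)
t=21: [112, 49, 112, 49]  (not all equal)
t=22: [129, 59, 129, 59]  (not all equal)
t=23: [109, 100, 109, 100]  (not all equal)
t=24: [15, 35, 15, 35]  (not all equal)
t=25: [97, 52, 97, 52]  (not all equal)
t=26: [115, 19, 115, 19]  (not all equal)
t=27: [57, 57, 57, 57]  (all equal)

Answer: 27
Key observation: Synchronization is absorbing here: once all sites are equal they stay equal, and step 27 is the first all-equal step.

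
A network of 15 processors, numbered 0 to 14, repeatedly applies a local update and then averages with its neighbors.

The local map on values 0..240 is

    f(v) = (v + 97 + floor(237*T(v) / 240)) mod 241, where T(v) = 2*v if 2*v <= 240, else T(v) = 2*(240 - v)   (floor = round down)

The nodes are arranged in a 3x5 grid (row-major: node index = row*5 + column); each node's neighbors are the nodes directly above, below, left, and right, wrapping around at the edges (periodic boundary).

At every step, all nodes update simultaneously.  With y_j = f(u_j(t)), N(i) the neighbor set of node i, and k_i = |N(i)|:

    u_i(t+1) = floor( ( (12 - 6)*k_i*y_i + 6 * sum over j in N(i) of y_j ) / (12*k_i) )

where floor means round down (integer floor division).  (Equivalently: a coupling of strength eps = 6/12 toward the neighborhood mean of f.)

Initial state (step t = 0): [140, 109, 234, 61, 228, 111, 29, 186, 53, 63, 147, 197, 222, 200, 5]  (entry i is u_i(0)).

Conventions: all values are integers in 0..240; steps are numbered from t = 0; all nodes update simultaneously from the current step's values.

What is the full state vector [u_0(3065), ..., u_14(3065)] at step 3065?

Answer: [163, 163, 163, 163, 163, 163, 163, 163, 163, 163, 163, 163, 163, 163, 163]
Key observation: The state at step 14, [171, 171, 171, 171, 171, 171, 171, 171, 171, 171, 171, 171, 171, 171, 171], reappears at step 16: the system is in a cycle of period 2 from step 14 on.  Therefore the state at step 3065 equals the state at step 14 + ((3065 - 14) mod 2) = 15, which is [163, 163, 163, 163, 163, 163, 163, 163, 163, 163, 163, 163, 163, 163, 163].

Derivation:
t=0: [140, 109, 234, 61, 228, 111, 29, 186, 53, 63, 147, 197, 222, 200, 5]
t=1: [178, 166, 110, 63, 101, 168, 172, 125, 51, 73, 171, 151, 121, 101, 114]
t=2: [159, 169, 170, 84, 136, 152, 171, 174, 63, 102, 168, 179, 197, 135, 166]
t=3: [175, 164, 152, 127, 174, 173, 164, 143, 99, 153, 167, 156, 153, 155, 174]
t=4: [161, 170, 183, 186, 168, 165, 172, 180, 169, 168, 165, 174, 180, 176, 165]
t=5: [170, 162, 153, 154, 165, 168, 161, 156, 160, 166, 168, 161, 154, 158, 166]
t=6: [166, 172, 178, 176, 169, 166, 172, 176, 174, 168, 166, 172, 177, 175, 168]
t=7: [166, 162, 157, 159, 164, 167, 162, 158, 160, 165, 167, 162, 157, 159, 165]
t=8: [168, 172, 175, 173, 170, 168, 171, 174, 173, 169, 168, 171, 175, 173, 169]
t=9: [165, 162, 159, 161, 164, 165, 162, 160, 161, 164, 165, 162, 159, 161, 164]
t=10: [169, 171, 173, 172, 170, 169, 171, 173, 172, 170, 169, 171, 173, 172, 170]
t=11: [164, 163, 161, 162, 163, 164, 163, 161, 162, 163, 164, 163, 161, 162, 163]
t=12: [170, 171, 172, 172, 171, 170, 171, 172, 172, 171, 170, 171, 172, 172, 171]
t=13: [163, 163, 162, 162, 163, 163, 163, 162, 162, 163, 163, 163, 162, 162, 163]
t=14: [171, 171, 171, 171, 171, 171, 171, 171, 171, 171, 171, 171, 171, 171, 171]
t=15: [163, 163, 163, 163, 163, 163, 163, 163, 163, 163, 163, 163, 163, 163, 163]
t=16: [171, 171, 171, 171, 171, 171, 171, 171, 171, 171, 171, 171, 171, 171, 171]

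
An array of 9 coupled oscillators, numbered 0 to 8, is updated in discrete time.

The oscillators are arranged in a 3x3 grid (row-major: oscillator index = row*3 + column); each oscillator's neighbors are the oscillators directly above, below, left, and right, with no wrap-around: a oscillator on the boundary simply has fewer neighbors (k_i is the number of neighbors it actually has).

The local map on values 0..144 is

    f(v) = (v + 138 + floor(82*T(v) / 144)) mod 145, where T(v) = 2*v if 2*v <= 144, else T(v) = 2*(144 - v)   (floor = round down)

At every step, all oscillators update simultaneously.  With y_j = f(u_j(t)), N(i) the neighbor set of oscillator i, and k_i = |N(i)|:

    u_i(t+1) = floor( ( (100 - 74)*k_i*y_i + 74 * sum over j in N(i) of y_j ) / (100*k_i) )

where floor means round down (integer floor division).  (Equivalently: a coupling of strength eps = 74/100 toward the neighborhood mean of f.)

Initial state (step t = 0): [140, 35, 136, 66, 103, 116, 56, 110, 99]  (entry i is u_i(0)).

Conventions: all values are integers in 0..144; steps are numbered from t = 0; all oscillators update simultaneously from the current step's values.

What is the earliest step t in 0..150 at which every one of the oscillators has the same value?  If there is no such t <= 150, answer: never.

Answer: 3
Key observation: Synchronization is absorbing here: once all oscillators are equal they stay equal, and step 3 is the first all-equal step.

Derivation:
t=0: [140, 35, 136, 66, 103, 116, 56, 110, 99]  (not all equal)
t=1: [109, 120, 112, 131, 126, 140, 130, 134, 141]  (not all equal)
t=2: [139, 140, 139, 138, 138, 138, 138, 138, 137]  (not all equal)
t=3: [137, 137, 137, 137, 137, 137, 137, 137, 137]  (all equal)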